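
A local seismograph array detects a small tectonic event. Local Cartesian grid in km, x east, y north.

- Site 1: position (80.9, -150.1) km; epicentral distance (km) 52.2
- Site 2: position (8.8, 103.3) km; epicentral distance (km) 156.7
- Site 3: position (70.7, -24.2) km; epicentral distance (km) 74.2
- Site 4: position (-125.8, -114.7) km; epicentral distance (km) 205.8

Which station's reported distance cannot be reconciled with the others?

Site 2

Solve using three stations at a time. Using Site 1, Site 3, Site 4 (subtract circle equations pairwise → linear system) gives (x, y) ≈ (79.3, -97.9).
Distances from that point to each station vs reported:
  Site 1: calculated 52.2 vs reported 52.2 → residual 0.0 km
  Site 2: calculated 213.2 vs reported 156.7 → residual 56.5 km
  Site 3: calculated 74.2 vs reported 74.2 → residual 0.0 km
  Site 4: calculated 205.8 vs reported 205.8 → residual 0.0 km
Site 1, Site 3, Site 4 are mutually consistent (residuals ≈ 0); Site 2 is off by 56.5 km.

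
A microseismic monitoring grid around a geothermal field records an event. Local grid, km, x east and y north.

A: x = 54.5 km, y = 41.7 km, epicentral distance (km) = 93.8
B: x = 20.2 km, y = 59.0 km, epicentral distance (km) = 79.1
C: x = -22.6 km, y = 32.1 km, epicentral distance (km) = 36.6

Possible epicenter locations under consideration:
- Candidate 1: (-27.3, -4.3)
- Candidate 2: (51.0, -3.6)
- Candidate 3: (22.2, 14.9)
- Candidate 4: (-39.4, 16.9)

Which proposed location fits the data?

Candidate 1

For each candidate, compare |candidate − station| to the reported distance:
Candidate 1: residuals A 0.0, B 0.0, C 0.1 → max 0.1 km
Candidate 2: residuals A 48.4, B 9.3, C 45.2 → max 48.4 km
Candidate 3: residuals A 51.8, B 35.0, C 11.4 → max 51.8 km
Candidate 4: residuals A 3.3, B 6.1, C 13.9 → max 13.9 km
Only Candidate 1 has all residuals ≈ 0.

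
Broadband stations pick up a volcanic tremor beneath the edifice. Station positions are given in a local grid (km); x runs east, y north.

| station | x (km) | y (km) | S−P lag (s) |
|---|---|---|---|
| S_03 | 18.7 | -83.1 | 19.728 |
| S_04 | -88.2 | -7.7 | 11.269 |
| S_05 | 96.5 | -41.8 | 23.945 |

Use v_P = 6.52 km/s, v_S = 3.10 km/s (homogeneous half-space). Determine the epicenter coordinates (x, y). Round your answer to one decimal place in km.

-29.2 km east, 23.2 km north

Distance from S−P lag: d = Δt · v_P v_S / (v_P − v_S) = Δt · (6.52·3.10)/(6.52−3.10) ≈ 5.9099·Δt.
So d_S_03 = 116.59, d_S_04 = 66.60, d_S_05 = 141.51 km.
Circle about each station: (x − 18.7)² + (y + 83.1)² = 116.59²; (x + 88.2)² + (y + 7.7)² = 66.60²; (x − 96.5)² + (y + 41.8)² = 141.51².
Subtracting pairs of circle equations eliminates x²+y² and gives linear equations (the radical axes):
-213.8 x + 150.8 y = 9740.90
155.6 x + 82.6 y = -2627.66
Solving the 2×2 system: x ≈ -29.2, y ≈ 23.2 km.
Check against S_03 (with the unrounded x, y): √((x − 18.7)²+(y + 83.1)²) = 116.59 ≈ 116.59 km. ✓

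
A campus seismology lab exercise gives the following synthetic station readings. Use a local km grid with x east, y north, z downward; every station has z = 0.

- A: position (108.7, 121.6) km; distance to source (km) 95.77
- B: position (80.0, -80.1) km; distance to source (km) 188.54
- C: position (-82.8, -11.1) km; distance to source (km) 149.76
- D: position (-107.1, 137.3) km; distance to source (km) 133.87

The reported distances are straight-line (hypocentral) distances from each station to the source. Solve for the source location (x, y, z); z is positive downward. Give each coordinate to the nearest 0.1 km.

(18.7, 96.9, 21.5)

Each station gives a sphere (x−x_i)² + (y−y_i)² + z² = d_i² (stations at z=0).
Subtracting the A sphere from B and C: z² cancels, leaving linear equations in x and y:
-57.4 x − 403.4 y = -40161.68
-383.0 x − 265.4 y = -32879.36
Solving: x ≈ 18.702, y ≈ 96.897 km (keep extra digits for the depth step; rounded: 18.7, 96.9).
Then from the A sphere: z² = 95.77² − (x − 108.7)² − (y − 121.6)² with x = 18.702, y = 96.897, so z ≈ 21.495 ≈ 21.5 km.
Check against D (with the unrounded solution): distance 133.87 ≈ 133.87 km. ✓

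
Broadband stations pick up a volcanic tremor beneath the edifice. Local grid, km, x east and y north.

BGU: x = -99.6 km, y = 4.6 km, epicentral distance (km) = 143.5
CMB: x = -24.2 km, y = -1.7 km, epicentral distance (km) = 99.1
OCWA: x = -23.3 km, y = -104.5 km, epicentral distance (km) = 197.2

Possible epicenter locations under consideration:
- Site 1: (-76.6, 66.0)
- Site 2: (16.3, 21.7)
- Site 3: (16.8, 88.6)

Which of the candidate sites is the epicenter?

Site 3

For each candidate, compare |candidate − station| to the reported distance:
Site 1: residuals BGU 77.9, CMB 13.5, OCWA 18.6 → max 77.9 km
Site 2: residuals BGU 26.3, CMB 52.3, OCWA 64.9 → max 64.9 km
Site 3: residuals BGU 0.0, CMB 0.1, OCWA 0.0 → max 0.1 km
Only Site 3 has all residuals ≈ 0.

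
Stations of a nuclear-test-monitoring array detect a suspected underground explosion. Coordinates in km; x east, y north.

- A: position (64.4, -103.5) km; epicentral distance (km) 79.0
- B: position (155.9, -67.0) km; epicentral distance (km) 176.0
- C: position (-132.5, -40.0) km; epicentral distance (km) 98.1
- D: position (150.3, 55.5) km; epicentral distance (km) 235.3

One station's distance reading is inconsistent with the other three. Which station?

Solve using three stations at a time. Using A, B, D (subtract circle equations pairwise → linear system) gives (x, y) ≈ (-14.0, -112.9).
Distances from that point to each station vs reported:
  A: calculated 78.9 vs reported 79.0 → residual 0.1 km
  B: calculated 176.0 vs reported 176.0 → residual 0.0 km
  C: calculated 139.2 vs reported 98.1 → residual 41.1 km
  D: calculated 235.3 vs reported 235.3 → residual 0.0 km
A, B, D are mutually consistent (residuals ≈ 0); C is off by 41.1 km.

C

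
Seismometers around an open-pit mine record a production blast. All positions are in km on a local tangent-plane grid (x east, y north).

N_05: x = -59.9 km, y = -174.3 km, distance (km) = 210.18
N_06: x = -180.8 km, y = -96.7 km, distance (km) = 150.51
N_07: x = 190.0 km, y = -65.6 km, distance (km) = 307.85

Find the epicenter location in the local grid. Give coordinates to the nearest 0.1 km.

Circle about each station: (x + 59.9)² + (y + 174.3)² = 210.18²; (x + 180.8)² + (y + 96.7)² = 150.51²; (x − 190.0)² + (y + 65.6)² = 307.85².
Subtracting the N_05 equation from the N_06 and N_07 equations removes the quadratic terms:
-241.8 x + 155.2 y = 29593.40
499.8 x + 217.4 y = -44161.13
Solving the 2×2 system: x ≈ -102.1, y ≈ 31.6 km.

(-102.1, 31.6)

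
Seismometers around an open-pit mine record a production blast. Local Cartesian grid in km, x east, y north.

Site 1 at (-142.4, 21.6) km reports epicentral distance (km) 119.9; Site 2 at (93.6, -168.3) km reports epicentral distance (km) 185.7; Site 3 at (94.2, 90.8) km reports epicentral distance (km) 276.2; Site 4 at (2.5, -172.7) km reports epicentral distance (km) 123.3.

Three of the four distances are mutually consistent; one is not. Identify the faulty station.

Site 3

Solve using three stations at a time. Using Site 1, Site 2, Site 4 (subtract circle equations pairwise → linear system) gives (x, y) ≈ (-62.7, -68.0).
Distances from that point to each station vs reported:
  Site 1: calculated 119.9 vs reported 119.9 → residual 0.0 km
  Site 2: calculated 185.7 vs reported 185.7 → residual 0.0 km
  Site 3: calculated 223.3 vs reported 276.2 → residual 52.9 km
  Site 4: calculated 123.3 vs reported 123.3 → residual 0.0 km
Site 1, Site 2, Site 4 are mutually consistent (residuals ≈ 0); Site 3 is off by 52.9 km.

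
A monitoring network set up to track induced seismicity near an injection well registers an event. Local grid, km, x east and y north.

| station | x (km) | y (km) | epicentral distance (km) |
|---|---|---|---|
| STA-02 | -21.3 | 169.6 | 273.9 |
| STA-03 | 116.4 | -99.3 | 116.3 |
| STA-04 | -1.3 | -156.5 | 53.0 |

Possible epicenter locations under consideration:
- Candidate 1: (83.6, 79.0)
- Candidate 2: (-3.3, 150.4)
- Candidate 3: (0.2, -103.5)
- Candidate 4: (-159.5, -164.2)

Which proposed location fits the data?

Candidate 3

For each candidate, compare |candidate − station| to the reported distance:
Candidate 1: residuals STA-02 135.3, STA-03 65.0, STA-04 197.3 → max 197.3 km
Candidate 2: residuals STA-02 247.6, STA-03 160.6, STA-04 253.9 → max 253.9 km
Candidate 3: residuals STA-02 0.0, STA-03 0.0, STA-04 0.0 → max 0.0 km
Candidate 4: residuals STA-02 87.4, STA-03 167.1, STA-04 105.4 → max 167.1 km
Only Candidate 3 has all residuals ≈ 0.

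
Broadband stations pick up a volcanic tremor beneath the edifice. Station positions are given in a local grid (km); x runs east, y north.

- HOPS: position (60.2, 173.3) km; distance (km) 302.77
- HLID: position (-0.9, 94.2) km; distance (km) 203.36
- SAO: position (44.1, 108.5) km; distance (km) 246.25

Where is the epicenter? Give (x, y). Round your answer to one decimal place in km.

Circle about each station: (x − 60.2)² + (y − 173.3)² = 302.77²; (x + 0.9)² + (y − 94.2)² = 203.36²; (x − 44.1)² + (y − 108.5)² = 246.25².
Subtracting pairs of circle equations eliminates x²+y² and gives linear equations (the radical axes):
-122.2 x − 158.2 y = 25531.90
-32.2 x − 129.6 y = 11090.74
Solving the 2×2 system: x ≈ -144.7, y ≈ -49.6 km.
Check against HOPS (with the unrounded x, y): √((x − 60.2)²+(y − 173.3)²) = 302.78 ≈ 302.77 km. ✓

(-144.7, -49.6)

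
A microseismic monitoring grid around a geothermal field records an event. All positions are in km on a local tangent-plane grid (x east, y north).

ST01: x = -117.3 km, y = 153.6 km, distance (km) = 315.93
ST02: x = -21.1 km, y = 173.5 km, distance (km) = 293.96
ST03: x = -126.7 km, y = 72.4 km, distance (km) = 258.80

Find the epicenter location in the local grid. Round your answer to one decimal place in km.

(57.0, -109.9)

Circle about each station: (x + 117.3)² + (y − 153.6)² = 315.93²; (x + 21.1)² + (y − 173.5)² = 293.96²; (x + 126.7)² + (y − 72.4)² = 258.80².
Subtracting pairs of circle equations eliminates x²+y² and gives linear equations (the radical axes):
192.4 x + 39.8 y = 6594.49
-18.8 x − 162.4 y = 16776.72
Solving the 2×2 system: x ≈ 57.0, y ≈ -109.9 km.
Check against ST01 (with the unrounded x, y): √((x + 117.3)²+(y − 153.6)²) = 315.94 ≈ 315.93 km. ✓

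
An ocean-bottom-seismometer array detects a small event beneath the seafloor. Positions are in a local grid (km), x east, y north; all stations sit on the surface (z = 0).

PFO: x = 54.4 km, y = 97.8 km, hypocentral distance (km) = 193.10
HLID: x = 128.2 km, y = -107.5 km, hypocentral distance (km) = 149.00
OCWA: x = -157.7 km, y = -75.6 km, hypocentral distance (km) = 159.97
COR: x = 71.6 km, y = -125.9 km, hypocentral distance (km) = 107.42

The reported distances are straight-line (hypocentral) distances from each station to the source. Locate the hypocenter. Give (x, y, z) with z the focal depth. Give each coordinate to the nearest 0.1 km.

Each station gives a sphere (x−x_i)² + (y−y_i)² + z² = d_i² (stations at z=0).
Subtracting the PFO sphere from HLID and OCWA: z² cancels, leaving linear equations in x and y:
147.6 x − 410.6 y = 30553.90
-424.2 x − 346.8 y = 29757.66
Solving: x ≈ -7.199, y ≈ -77.001 km (keep extra digits for the depth step; rounded: -7.2, -77.0).
Then from the PFO sphere: z² = 193.10² − (x − 54.4)² − (y − 97.8)² with x = -7.199, y = -77.001, so z ≈ 54.201 ≈ 54.2 km.
Check against COR (with the unrounded solution): distance 107.42 ≈ 107.42 km. ✓

(-7.2, -77.0, 54.2)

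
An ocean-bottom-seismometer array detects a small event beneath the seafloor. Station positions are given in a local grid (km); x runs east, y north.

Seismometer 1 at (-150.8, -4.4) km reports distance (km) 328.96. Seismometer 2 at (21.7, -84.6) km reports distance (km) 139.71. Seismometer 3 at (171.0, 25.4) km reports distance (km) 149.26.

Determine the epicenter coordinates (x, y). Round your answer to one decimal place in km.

Circle about each station: (x + 150.8)² + (y + 4.4)² = 328.96²; (x − 21.7)² + (y + 84.6)² = 139.71²; (x − 171.0)² + (y − 25.4)² = 149.26².
Subtracting pairs of circle equations eliminates x²+y² and gives linear equations (the radical axes):
345.0 x − 160.4 y = 73563.85
643.6 x + 59.6 y = 93062.29
Solving the 2×2 system: x ≈ 156.0, y ≈ -123.1 km.

x ≈ 156.0 km, y ≈ -123.1 km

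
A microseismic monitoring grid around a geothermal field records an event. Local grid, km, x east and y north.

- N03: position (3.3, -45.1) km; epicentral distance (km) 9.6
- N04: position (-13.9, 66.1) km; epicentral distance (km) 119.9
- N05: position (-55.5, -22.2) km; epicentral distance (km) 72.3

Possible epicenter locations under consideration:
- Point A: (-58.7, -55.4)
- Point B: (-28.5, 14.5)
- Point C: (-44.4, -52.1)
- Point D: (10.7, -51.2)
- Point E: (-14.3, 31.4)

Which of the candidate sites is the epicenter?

For each candidate, compare |candidate − station| to the reported distance:
Point A: residuals N03 53.2, N04 9.6, N05 38.9 → max 53.2 km
Point B: residuals N03 58.0, N04 66.3, N05 26.7 → max 66.3 km
Point C: residuals N03 38.6, N04 2.2, N05 40.4 → max 40.4 km
Point D: residuals N03 0.0, N04 0.0, N05 0.0 → max 0.0 km
Point E: residuals N03 68.9, N04 85.2, N05 4.7 → max 85.2 km
Only Point D has all residuals ≈ 0.

Point D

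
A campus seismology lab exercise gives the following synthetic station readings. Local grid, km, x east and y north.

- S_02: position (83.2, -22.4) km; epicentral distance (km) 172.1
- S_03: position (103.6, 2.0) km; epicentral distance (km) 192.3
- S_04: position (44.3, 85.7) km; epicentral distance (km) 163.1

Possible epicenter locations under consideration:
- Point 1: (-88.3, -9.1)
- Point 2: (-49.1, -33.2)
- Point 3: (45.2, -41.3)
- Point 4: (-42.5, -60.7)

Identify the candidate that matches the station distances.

Point 1

For each candidate, compare |candidate − station| to the reported distance:
Point 1: residuals S_02 0.1, S_03 0.1, S_04 0.1 → max 0.1 km
Point 2: residuals S_02 39.4, S_03 35.6, S_04 11.9 → max 39.4 km
Point 3: residuals S_02 129.7, S_03 119.6, S_04 36.1 → max 129.7 km
Point 4: residuals S_02 40.7, S_03 33.3, S_04 7.1 → max 40.7 km
Only Point 1 has all residuals ≈ 0.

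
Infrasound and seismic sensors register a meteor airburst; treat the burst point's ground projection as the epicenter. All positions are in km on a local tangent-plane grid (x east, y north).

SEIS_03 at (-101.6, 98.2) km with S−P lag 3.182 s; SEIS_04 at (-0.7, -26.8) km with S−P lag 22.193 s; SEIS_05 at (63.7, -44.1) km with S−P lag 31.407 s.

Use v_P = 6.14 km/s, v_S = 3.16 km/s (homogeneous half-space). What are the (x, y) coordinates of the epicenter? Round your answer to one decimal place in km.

(-100.7, 77.5)

Distance from S−P lag: d = Δt · v_P v_S / (v_P − v_S) = Δt · (6.14·3.16)/(6.14−3.16) ≈ 6.5109·Δt.
So d_SEIS_03 = 20.72, d_SEIS_04 = 144.50, d_SEIS_05 = 204.49 km.
Circle about each station: (x + 101.6)² + (y − 98.2)² = 20.72²; (x + 0.7)² + (y + 26.8)² = 144.50²; (x − 63.7)² + (y + 44.1)² = 204.49².
Subtracting the SEIS_03 equation from the SEIS_04 and SEIS_05 equations removes the quadratic terms:
201.8 x − 250.0 y = -39698.00
330.6 x − 284.6 y = -55350.14
Solving the 2×2 system: x ≈ -100.7, y ≈ 77.5 km.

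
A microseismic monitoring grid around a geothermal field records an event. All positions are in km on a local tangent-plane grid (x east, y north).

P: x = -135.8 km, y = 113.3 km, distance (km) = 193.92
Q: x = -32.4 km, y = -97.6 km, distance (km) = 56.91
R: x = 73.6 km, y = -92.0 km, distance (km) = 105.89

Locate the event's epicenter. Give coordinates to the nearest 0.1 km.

-19.8 km east, -42.1 km north

Circle about each station: (x + 135.8)² + (y − 113.3)² = 193.92²; (x + 32.4)² + (y + 97.6)² = 56.91²; (x − 73.6)² + (y + 92.0)² = 105.89².
Subtracting the P equation from the Q and R equations removes the quadratic terms:
206.8 x − 421.8 y = 13663.21
418.8 x − 410.6 y = 8994.70
Solving the 2×2 system: x ≈ -19.8, y ≈ -42.1 km.
Check against P (with the unrounded x, y): √((x + 135.8)²+(y − 113.3)²) = 193.92 ≈ 193.92 km. ✓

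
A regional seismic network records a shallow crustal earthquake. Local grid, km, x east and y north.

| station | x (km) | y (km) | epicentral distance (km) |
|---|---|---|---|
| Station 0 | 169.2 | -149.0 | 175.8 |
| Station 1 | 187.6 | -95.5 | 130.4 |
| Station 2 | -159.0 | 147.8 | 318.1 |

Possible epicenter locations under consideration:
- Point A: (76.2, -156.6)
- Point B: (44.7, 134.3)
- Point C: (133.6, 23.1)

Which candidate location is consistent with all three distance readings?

For each candidate, compare |candidate − station| to the reported distance:
Point A: residuals Station 0 82.5, Station 1 3.3, Station 2 66.6 → max 82.5 km
Point B: residuals Station 0 133.6, Station 1 140.2, Station 2 114.0 → max 140.2 km
Point C: residuals Station 0 0.1, Station 1 0.1, Station 2 0.0 → max 0.1 km
Only Point C has all residuals ≈ 0.

Point C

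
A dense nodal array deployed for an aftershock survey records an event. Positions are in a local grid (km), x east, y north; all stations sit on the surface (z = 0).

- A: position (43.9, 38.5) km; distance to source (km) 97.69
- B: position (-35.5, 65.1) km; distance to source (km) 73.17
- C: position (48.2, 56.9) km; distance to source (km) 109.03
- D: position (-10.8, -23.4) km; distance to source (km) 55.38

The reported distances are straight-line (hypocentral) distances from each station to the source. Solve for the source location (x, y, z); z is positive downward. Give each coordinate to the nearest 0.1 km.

x ≈ -38.3 km, y ≈ 3.7 km, depth ≈ 39.7 km

Each station gives a sphere (x−x_i)² + (y−y_i)² + z² = d_i² (stations at z=0).
Subtracting the A sphere from B and C: z² cancels, leaving linear equations in x and y:
-158.8 x + 53.2 y = 6278.29
8.6 x + 36.8 y = -192.81
Solving: x ≈ -38.293, y ≈ 3.709 km (keep extra digits for the depth step; rounded: -38.3, 3.7).
Then from the A sphere: z² = 97.69² − (x − 43.9)² − (y − 38.5)² with x = -38.293, y = 3.709, so z ≈ 39.714 ≈ 39.7 km.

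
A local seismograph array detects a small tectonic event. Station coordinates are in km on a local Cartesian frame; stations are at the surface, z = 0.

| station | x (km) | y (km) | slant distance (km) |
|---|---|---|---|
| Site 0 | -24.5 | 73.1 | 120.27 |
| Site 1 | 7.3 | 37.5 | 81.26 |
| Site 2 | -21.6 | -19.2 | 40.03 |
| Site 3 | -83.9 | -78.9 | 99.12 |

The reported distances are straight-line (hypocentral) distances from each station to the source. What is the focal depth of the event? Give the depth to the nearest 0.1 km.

17.7 km

Each station gives a sphere (x−x_i)² + (y−y_i)² + z² = d_i² (stations at z=0).
Subtracting the Site 0 sphere from Site 1 and Site 2: z² cancels, leaving linear equations in x and y:
63.6 x − 71.2 y = 3377.37
5.8 x − 184.6 y = 7753.81
Solving: x ≈ 6.302, y ≈ -41.805 km (keep extra digits for the depth step; rounded: 6.3, -41.8).
Then from the Site 0 sphere: z² = 120.27² − (x + 24.5)² − (y − 73.1)² with x = 6.302, y = -41.805, so z ≈ 17.690 ≈ 17.7 km.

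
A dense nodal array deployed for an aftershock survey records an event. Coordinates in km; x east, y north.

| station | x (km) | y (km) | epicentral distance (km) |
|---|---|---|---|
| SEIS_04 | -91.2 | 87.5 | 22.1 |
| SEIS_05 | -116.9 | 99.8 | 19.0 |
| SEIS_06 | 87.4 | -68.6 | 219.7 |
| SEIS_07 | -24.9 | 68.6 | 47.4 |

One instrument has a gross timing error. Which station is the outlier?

SEIS_05

Solve using three stations at a time. Using SEIS_04, SEIS_06, SEIS_07 (subtract circle equations pairwise → linear system) gives (x, y) ≈ (-69.2, 85.5).
Distances from that point to each station vs reported:
  SEIS_04: calculated 22.1 vs reported 22.1 → residual 0.0 km
  SEIS_05: calculated 49.8 vs reported 19.0 → residual 30.8 km
  SEIS_06: calculated 219.7 vs reported 219.7 → residual 0.0 km
  SEIS_07: calculated 47.4 vs reported 47.4 → residual 0.0 km
SEIS_04, SEIS_06, SEIS_07 are mutually consistent (residuals ≈ 0); SEIS_05 is off by 30.8 km.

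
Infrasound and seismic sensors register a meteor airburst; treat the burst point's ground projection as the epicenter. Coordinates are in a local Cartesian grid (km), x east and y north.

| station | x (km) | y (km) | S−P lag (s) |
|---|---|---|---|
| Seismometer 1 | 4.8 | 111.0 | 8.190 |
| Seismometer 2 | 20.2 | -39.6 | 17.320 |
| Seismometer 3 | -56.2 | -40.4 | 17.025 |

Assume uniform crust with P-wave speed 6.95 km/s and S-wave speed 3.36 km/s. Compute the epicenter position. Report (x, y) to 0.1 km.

-21.9 km east, 64.9 km north

Distance from S−P lag: d = Δt · v_P v_S / (v_P − v_S) = Δt · (6.95·3.36)/(6.95−3.36) ≈ 6.5047·Δt.
So d_Seismometer 1 = 53.27, d_Seismometer 2 = 112.66, d_Seismometer 3 = 110.74 km.
Circle about each station: (x − 4.8)² + (y − 111.0)² = 53.27²; (x − 20.2)² + (y + 39.6)² = 112.66²; (x + 56.2)² + (y + 40.4)² = 110.74².
Subtracting the Seismometer 1 equation from the Seismometer 2 and Seismometer 3 equations removes the quadratic terms:
30.8 x − 301.2 y = -20222.42
-122.0 x − 302.8 y = -16979.09
Solving the 2×2 system: x ≈ -21.9, y ≈ 64.9 km.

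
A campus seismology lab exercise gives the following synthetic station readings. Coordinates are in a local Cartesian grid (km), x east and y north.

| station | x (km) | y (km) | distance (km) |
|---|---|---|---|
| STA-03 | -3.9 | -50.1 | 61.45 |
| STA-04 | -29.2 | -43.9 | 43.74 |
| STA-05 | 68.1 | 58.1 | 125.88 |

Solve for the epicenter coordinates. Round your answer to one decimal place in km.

Circle about each station: (x + 3.9)² + (y + 50.1)² = 61.45²; (x + 29.2)² + (y + 43.9)² = 43.74²; (x − 68.1)² + (y − 58.1)² = 125.88².
Subtracting the STA-03 equation from the STA-04 and STA-05 equations removes the quadratic terms:
-50.6 x + 12.4 y = 2117.54
144.0 x + 216.4 y = -6581.67
Solving the 2×2 system: x ≈ -42.4, y ≈ -2.2 km.

-42.4 km east, -2.2 km north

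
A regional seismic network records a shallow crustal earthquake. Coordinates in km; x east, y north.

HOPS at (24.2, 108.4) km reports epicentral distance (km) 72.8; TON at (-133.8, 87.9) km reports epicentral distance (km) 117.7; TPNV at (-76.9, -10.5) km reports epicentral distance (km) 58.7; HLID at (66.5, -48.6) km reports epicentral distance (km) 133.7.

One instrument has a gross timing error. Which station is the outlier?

Solve using three stations at a time. Using HOPS, TON, HLID (subtract circle equations pairwise → linear system) gives (x, y) ≈ (-21.7, 51.9).
Distances from that point to each station vs reported:
  HOPS: calculated 72.8 vs reported 72.8 → residual 0.0 km
  TON: calculated 117.7 vs reported 117.7 → residual 0.0 km
  TPNV: calculated 83.3 vs reported 58.7 → residual 24.6 km
  HLID: calculated 133.7 vs reported 133.7 → residual 0.0 km
HOPS, TON, HLID are mutually consistent (residuals ≈ 0); TPNV is off by 24.6 km.

TPNV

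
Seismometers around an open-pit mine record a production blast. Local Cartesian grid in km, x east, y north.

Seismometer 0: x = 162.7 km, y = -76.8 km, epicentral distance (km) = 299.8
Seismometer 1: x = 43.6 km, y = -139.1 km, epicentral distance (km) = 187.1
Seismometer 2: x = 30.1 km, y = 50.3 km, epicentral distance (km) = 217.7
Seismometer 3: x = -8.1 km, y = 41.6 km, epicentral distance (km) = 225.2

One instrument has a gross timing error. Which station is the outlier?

Solve using three stations at a time. Using Seismometer 0, Seismometer 1, Seismometer 2 (subtract circle equations pairwise → linear system) gives (x, y) ≈ (-136.9, -89.5).
Distances from that point to each station vs reported:
  Seismometer 0: calculated 299.8 vs reported 299.8 → residual 0.0 km
  Seismometer 1: calculated 187.2 vs reported 187.1 → residual 0.1 km
  Seismometer 2: calculated 217.8 vs reported 217.7 → residual 0.1 km
  Seismometer 3: calculated 183.8 vs reported 225.2 → residual 41.4 km
Seismometer 0, Seismometer 1, Seismometer 2 are mutually consistent (residuals ≈ 0); Seismometer 3 is off by 41.4 km.

Seismometer 3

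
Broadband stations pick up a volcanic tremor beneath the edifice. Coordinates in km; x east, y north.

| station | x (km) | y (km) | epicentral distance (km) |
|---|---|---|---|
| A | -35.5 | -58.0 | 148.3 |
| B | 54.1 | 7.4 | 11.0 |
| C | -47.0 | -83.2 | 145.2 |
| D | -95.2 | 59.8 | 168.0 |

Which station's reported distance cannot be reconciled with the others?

A

Solve using three stations at a time. Using B, C, D (subtract circle equations pairwise → linear system) gives (x, y) ≈ (65.0, 9.2).
Distances from that point to each station vs reported:
  A: calculated 120.9 vs reported 148.3 → residual 27.4 km
  B: calculated 11.1 vs reported 11.0 → residual 0.1 km
  C: calculated 145.2 vs reported 145.2 → residual 0.0 km
  D: calculated 168.0 vs reported 168.0 → residual 0.0 km
B, C, D are mutually consistent (residuals ≈ 0); A is off by 27.4 km.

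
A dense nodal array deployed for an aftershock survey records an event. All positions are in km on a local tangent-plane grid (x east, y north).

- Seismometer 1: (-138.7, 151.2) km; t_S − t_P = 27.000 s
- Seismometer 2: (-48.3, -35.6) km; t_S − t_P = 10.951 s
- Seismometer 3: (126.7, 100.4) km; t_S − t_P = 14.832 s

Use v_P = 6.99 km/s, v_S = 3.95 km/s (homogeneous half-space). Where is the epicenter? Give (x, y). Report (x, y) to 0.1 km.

(47.4, -8.5)

Distance from S−P lag: d = Δt · v_P v_S / (v_P − v_S) = Δt · (6.99·3.95)/(6.99−3.95) ≈ 9.0824·Δt.
So d_Seismometer 1 = 245.22, d_Seismometer 2 = 99.46, d_Seismometer 3 = 134.71 km.
Circle about each station: (x + 138.7)² + (y − 151.2)² = 245.22²; (x + 48.3)² + (y + 35.6)² = 99.46²; (x − 126.7)² + (y − 100.4)² = 134.71².
Subtracting pairs of circle equations eliminates x²+y² and gives linear equations (the radical axes):
180.8 x − 373.6 y = 11741.68
530.8 x − 101.6 y = 26019.98
Solving the 2×2 system: x ≈ 47.4, y ≈ -8.5 km.
Check against Seismometer 1 (with the unrounded x, y): √((x + 138.7)²+(y − 151.2)²) = 245.22 ≈ 245.22 km. ✓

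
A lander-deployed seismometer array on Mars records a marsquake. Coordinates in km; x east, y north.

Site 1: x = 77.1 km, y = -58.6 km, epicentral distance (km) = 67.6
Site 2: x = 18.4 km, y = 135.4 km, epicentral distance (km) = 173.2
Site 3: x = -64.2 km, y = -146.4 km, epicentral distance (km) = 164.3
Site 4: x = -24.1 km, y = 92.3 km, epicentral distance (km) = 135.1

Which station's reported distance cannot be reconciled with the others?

Site 3

Solve using three stations at a time. Using Site 1, Site 2, Site 4 (subtract circle equations pairwise → linear system) gives (x, y) ≈ (12.7, -37.7).
Distances from that point to each station vs reported:
  Site 1: calculated 67.7 vs reported 67.6 → residual 0.1 km
  Site 2: calculated 173.2 vs reported 173.2 → residual 0.0 km
  Site 3: calculated 133.1 vs reported 164.3 → residual 31.2 km
  Site 4: calculated 135.1 vs reported 135.1 → residual 0.0 km
Site 1, Site 2, Site 4 are mutually consistent (residuals ≈ 0); Site 3 is off by 31.2 km.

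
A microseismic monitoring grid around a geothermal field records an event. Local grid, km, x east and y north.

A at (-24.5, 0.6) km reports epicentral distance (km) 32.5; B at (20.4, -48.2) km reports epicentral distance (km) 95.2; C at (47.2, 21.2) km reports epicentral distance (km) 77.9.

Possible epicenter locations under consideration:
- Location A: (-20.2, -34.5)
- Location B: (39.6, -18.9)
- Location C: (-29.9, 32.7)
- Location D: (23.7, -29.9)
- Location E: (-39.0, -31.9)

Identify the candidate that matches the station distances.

For each candidate, compare |candidate − station| to the reported distance:
Location A: residuals A 2.9, B 52.4, C 9.5 → max 52.4 km
Location B: residuals A 34.5, B 60.2, C 37.1 → max 60.2 km
Location C: residuals A 0.1, B 0.1, C 0.1 → max 0.1 km
Location D: residuals A 24.5, B 76.6, C 21.7 → max 76.6 km
Location E: residuals A 3.1, B 33.6, C 23.3 → max 33.6 km
Only Location C has all residuals ≈ 0.

Location C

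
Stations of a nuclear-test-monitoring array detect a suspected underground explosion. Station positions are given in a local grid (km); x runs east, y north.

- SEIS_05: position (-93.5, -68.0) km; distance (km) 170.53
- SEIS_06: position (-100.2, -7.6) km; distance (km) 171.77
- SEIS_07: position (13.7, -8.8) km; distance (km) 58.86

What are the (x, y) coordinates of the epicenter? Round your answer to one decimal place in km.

Circle about each station: (x + 93.5)² + (y + 68.0)² = 170.53²; (x + 100.2)² + (y + 7.6)² = 171.77²; (x − 13.7)² + (y + 8.8)² = 58.86².
Subtracting pairs of circle equations eliminates x²+y² and gives linear equations (the radical axes):
-13.4 x + 120.8 y = -3692.90
214.4 x + 118.4 y = 12514.86
Solving the 2×2 system: x ≈ 70.9, y ≈ -22.7 km.
Check against SEIS_05 (with the unrounded x, y): √((x + 93.5)²+(y + 68.0)²) = 170.54 ≈ 170.53 km. ✓

70.9 km east, -22.7 km north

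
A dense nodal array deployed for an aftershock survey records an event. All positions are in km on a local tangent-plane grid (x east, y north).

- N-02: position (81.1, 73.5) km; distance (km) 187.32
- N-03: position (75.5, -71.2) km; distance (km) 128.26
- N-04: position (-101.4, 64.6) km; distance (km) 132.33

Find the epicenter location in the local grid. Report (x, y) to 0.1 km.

-52.1 km east, -58.2 km north

Circle about each station: (x − 81.1)² + (y − 73.5)² = 187.32²; (x − 75.5)² + (y + 71.2)² = 128.26²; (x + 101.4)² + (y − 64.6)² = 132.33².
Subtracting the N-02 equation from the N-03 and N-04 equations removes the quadratic terms:
-11.2 x − 289.4 y = 17428.38
-365.0 x − 17.8 y = 20053.21
Solving the 2×2 system: x ≈ -52.1, y ≈ -58.2 km.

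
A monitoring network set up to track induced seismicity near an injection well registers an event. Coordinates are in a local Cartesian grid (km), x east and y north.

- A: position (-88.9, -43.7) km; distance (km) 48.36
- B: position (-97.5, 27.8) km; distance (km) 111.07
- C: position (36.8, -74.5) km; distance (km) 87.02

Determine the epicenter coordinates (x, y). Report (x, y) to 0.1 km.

Circle about each station: (x + 88.9)² + (y + 43.7)² = 48.36²; (x + 97.5)² + (y − 27.8)² = 111.07²; (x − 36.8)² + (y + 74.5)² = 87.02².
Subtracting pairs of circle equations eliminates x²+y² and gives linear equations (the radical axes):
-17.2 x + 143.0 y = -9531.67
251.4 x − 61.6 y = -8142.20
Solving the 2×2 system: x ≈ -50.2, y ≈ -72.7 km.
Check against A (with the unrounded x, y): √((x + 88.9)²+(y + 43.7)²) = 48.36 ≈ 48.36 km. ✓

(-50.2, -72.7)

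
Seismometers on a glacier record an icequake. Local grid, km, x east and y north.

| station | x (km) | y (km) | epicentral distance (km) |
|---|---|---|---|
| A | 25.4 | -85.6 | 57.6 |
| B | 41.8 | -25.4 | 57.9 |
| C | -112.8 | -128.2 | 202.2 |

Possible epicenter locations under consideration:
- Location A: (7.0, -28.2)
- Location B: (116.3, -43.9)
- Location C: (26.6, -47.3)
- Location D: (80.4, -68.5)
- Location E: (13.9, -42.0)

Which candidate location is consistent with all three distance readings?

For each candidate, compare |candidate − station| to the reported distance:
Location A: residuals A 2.7, B 23.0, C 46.1 → max 46.1 km
Location B: residuals A 42.4, B 18.9, C 41.9 → max 42.4 km
Location C: residuals A 19.3, B 31.2, C 41.0 → max 41.0 km
Location D: residuals A 0.0, B 0.0, C 0.0 → max 0.0 km
Location E: residuals A 12.5, B 25.4, C 49.0 → max 49.0 km
Only Location D has all residuals ≈ 0.

Location D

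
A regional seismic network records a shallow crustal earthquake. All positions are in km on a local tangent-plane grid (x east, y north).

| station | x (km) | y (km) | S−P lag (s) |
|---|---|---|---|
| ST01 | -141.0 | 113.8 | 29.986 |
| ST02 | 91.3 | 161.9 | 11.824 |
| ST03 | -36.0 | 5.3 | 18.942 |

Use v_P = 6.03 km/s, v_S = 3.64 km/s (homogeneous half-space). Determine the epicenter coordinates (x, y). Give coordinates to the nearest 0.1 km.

129.1 km east, 60.1 km north

Distance from S−P lag: d = Δt · v_P v_S / (v_P − v_S) = Δt · (6.03·3.64)/(6.03−3.64) ≈ 9.1838·Δt.
So d_ST01 = 275.38, d_ST02 = 108.59, d_ST03 = 173.96 km.
Circle about each station: (x + 141.0)² + (y − 113.8)² = 275.38²; (x − 91.3)² + (y − 161.9)² = 108.59²; (x + 36.0)² + (y − 5.3)² = 173.96².
Subtracting the ST01 equation from the ST02 and ST03 equations removes the quadratic terms:
464.6 x + 96.2 y = 65758.22
210.0 x − 217.0 y = 14064.71
Solving the 2×2 system: x ≈ 129.1, y ≈ 60.1 km.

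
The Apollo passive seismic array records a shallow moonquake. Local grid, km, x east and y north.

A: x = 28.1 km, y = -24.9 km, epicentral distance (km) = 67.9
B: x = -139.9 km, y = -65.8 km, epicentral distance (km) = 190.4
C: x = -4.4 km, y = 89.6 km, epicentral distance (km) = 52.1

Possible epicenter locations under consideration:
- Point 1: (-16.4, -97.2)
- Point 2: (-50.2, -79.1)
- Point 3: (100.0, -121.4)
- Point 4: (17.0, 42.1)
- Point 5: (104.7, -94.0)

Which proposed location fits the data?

Point 4

For each candidate, compare |candidate − station| to the reported distance:
Point 1: residuals A 17.0, B 63.0, C 135.1 → max 135.1 km
Point 2: residuals A 27.3, B 99.7, C 122.7 → max 122.7 km
Point 3: residuals A 52.4, B 55.9, C 183.3 → max 183.3 km
Point 4: residuals A 0.0, B 0.0, C 0.0 → max 0.0 km
Point 5: residuals A 35.3, B 55.8, C 161.5 → max 161.5 km
Only Point 4 has all residuals ≈ 0.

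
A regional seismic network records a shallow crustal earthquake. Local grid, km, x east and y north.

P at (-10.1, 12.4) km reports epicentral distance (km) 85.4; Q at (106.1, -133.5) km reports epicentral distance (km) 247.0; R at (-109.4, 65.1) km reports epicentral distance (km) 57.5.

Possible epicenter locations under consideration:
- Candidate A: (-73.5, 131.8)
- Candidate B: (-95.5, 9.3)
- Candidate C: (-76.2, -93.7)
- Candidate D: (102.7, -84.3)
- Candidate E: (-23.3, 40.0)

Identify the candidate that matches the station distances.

For each candidate, compare |candidate − station| to the reported distance:
Candidate A: residuals P 49.8, Q 73.4, R 18.2 → max 73.4 km
Candidate B: residuals P 0.1, Q 0.1, R 0.0 → max 0.1 km
Candidate C: residuals P 39.6, Q 60.4, R 104.7 → max 104.7 km
Candidate D: residuals P 63.2, Q 197.7, R 201.9 → max 201.9 km
Candidate E: residuals P 54.8, Q 30.6, R 32.2 → max 54.8 km
Only Candidate B has all residuals ≈ 0.

Candidate B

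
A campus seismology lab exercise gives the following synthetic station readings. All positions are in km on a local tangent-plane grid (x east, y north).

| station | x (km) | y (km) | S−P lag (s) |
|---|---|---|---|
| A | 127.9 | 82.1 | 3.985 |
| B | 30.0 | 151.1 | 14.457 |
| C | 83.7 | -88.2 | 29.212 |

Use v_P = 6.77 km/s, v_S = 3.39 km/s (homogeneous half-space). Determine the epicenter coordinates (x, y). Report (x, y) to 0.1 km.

x ≈ 117.8 km, y ≈ 107.2 km

Distance from S−P lag: d = Δt · v_P v_S / (v_P − v_S) = Δt · (6.77·3.39)/(6.77−3.39) ≈ 6.7900·Δt.
So d_A = 27.06, d_B = 98.16, d_C = 198.35 km.
Circle about each station: (x − 127.9)² + (y − 82.1)² = 27.06²; (x − 30.0)² + (y − 151.1)² = 98.16²; (x − 83.7)² + (y + 88.2)² = 198.35².
Subtracting the A equation from the B and C equations removes the quadratic terms:
-195.8 x + 138.0 y = -8270.75
-88.4 x − 340.6 y = -46924.37
Solving the 2×2 system: x ≈ 117.8, y ≈ 107.2 km.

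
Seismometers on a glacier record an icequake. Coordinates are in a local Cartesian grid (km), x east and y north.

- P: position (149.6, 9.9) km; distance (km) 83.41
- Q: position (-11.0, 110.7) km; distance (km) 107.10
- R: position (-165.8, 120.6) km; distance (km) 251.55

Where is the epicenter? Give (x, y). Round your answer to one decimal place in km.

(74.5, 46.2)

Circle about each station: (x − 149.6)² + (y − 9.9)² = 83.41²; (x + 11.0)² + (y − 110.7)² = 107.10²; (x + 165.8)² + (y − 120.6)² = 251.55².
Subtracting the P equation from the Q and R equations removes the quadratic terms:
-321.2 x + 201.6 y = -14615.86
-630.8 x + 221.4 y = -36764.34
Solving the 2×2 system: x ≈ 74.5, y ≈ 46.2 km.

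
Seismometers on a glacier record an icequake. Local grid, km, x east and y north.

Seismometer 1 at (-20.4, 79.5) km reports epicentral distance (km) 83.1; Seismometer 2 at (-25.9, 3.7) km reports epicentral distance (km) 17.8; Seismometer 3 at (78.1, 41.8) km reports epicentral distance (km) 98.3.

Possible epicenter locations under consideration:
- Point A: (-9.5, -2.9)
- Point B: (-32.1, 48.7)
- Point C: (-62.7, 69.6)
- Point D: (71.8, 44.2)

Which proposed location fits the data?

Point A

For each candidate, compare |candidate − station| to the reported distance:
Point A: residuals Seismometer 1 0.0, Seismometer 2 0.1, Seismometer 3 0.0 → max 0.1 km
Point B: residuals Seismometer 1 50.2, Seismometer 2 27.6, Seismometer 3 12.1 → max 50.2 km
Point C: residuals Seismometer 1 39.7, Seismometer 2 57.7, Seismometer 3 45.2 → max 57.7 km
Point D: residuals Seismometer 1 15.6, Seismometer 2 88.0, Seismometer 3 91.6 → max 91.6 km
Only Point A has all residuals ≈ 0.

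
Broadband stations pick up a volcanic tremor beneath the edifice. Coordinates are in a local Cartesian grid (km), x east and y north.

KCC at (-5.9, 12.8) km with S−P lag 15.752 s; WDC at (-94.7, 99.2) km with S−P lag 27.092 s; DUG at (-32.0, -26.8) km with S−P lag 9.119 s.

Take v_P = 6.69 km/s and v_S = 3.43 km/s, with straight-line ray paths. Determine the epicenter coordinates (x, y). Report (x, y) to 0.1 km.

(-54.0, -87.1)

Distance from S−P lag: d = Δt · v_P v_S / (v_P − v_S) = Δt · (6.69·3.43)/(6.69−3.43) ≈ 7.0389·Δt.
So d_KCC = 110.88, d_WDC = 190.70, d_DUG = 64.19 km.
Circle about each station: (x + 5.9)² + (y − 12.8)² = 110.88²; (x + 94.7)² + (y − 99.2)² = 190.70²; (x + 32.0)² + (y + 26.8)² = 64.19².
Subtracting pairs of circle equations eliminates x²+y² and gives linear equations (the radical axes):
-177.6 x + 172.8 y = -5462.04
-52.2 x − 79.2 y = 9717.61
Solving the 2×2 system: x ≈ -54.0, y ≈ -87.1 km.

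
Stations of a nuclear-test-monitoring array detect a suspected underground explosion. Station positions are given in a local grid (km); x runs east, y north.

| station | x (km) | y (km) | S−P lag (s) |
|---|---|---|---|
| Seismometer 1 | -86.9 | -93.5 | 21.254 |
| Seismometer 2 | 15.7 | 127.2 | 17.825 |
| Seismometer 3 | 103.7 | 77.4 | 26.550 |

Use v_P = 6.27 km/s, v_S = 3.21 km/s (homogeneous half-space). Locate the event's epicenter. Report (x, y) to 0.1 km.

(-67.9, 45.0)

Distance from S−P lag: d = Δt · v_P v_S / (v_P − v_S) = Δt · (6.27·3.21)/(6.27−3.21) ≈ 6.5774·Δt.
So d_Seismometer 1 = 139.80, d_Seismometer 2 = 117.24, d_Seismometer 3 = 174.63 km.
Circle about each station: (x + 86.9)² + (y + 93.5)² = 139.80²; (x − 15.7)² + (y − 127.2)² = 117.24²; (x − 103.7)² + (y − 77.4)² = 174.63².
Subtracting the Seismometer 1 equation from the Seismometer 2 and Seismometer 3 equations removes the quadratic terms:
205.2 x + 441.4 y = 5931.29
381.2 x + 341.8 y = -10501.01
Solving the 2×2 system: x ≈ -67.9, y ≈ 45.0 km.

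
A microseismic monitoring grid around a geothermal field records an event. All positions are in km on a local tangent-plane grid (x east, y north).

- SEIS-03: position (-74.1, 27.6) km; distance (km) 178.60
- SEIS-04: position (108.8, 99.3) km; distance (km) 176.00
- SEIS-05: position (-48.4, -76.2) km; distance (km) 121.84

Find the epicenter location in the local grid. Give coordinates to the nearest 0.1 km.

73.4 km east, -73.1 km north

Circle about each station: (x + 74.1)² + (y − 27.6)² = 178.60²; (x − 108.8)² + (y − 99.3)² = 176.00²; (x + 48.4)² + (y + 76.2)² = 121.84².
Subtracting pairs of circle equations eliminates x²+y² and gives linear equations (the radical axes):
365.8 x + 143.4 y = 16367.32
51.4 x − 207.6 y = 18949.40
Solving the 2×2 system: x ≈ 73.4, y ≈ -73.1 km.
Check against SEIS-03 (with the unrounded x, y): √((x + 74.1)²+(y − 27.6)²) = 178.60 ≈ 178.60 km. ✓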